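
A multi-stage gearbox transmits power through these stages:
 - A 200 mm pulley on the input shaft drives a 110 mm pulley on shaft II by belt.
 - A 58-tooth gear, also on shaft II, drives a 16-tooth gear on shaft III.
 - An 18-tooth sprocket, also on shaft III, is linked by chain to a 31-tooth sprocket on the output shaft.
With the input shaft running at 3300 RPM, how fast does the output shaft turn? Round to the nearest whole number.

belt 110/200 = 0.55 → 3300/0.55 = 6000 RPM
gear mesh 16/58 = 0.27586 → 6000/0.27586 = 21750 RPM
chain 31/18 = 1.7222 → 21750/1.7222 = 12629 RPM

12629 RPM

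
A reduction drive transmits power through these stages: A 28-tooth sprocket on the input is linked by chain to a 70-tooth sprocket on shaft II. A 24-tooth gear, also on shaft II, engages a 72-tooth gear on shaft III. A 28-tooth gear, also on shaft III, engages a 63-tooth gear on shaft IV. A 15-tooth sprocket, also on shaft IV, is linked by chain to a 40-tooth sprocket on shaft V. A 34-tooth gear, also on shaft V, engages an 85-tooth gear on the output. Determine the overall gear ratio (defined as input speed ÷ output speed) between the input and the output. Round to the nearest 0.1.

Each stage contributes driven/driver: chain 70/28 = 2.5, gear mesh 72/24 = 3, gear mesh 63/28 = 2.25, chain 40/15 = 2.6667, gear mesh 85/34 = 2.5.
Overall: 2.5 × 3 × 2.25 × 2.6667 × 2.5 = 112.5.

112.5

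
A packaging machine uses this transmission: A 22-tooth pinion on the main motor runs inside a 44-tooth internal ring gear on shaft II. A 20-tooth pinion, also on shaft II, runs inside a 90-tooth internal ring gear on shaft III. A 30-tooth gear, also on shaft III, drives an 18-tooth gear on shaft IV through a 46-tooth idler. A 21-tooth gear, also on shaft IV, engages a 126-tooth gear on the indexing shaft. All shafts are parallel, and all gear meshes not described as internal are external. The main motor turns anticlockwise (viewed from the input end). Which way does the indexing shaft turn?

clockwise

the main motor → shaft II: internal mesh, same direction → CCW.
shaft II → shaft III: internal mesh, same direction → CCW.
shaft III → shaft IV: driver → idler → driven is 2 external meshes, 2 reversals → CCW.
shaft IV → the indexing shaft: external mesh, 1 reversal → CW.
3 reversals in total — an odd number — so the indexing shaft turns opposite to the main motor.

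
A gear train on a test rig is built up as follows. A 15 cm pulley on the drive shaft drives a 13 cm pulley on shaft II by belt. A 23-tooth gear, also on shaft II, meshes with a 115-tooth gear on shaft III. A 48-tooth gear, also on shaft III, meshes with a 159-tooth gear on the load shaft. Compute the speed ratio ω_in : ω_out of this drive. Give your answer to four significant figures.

14.35

Each stage contributes driven/driver: belt 13/15 = 0.86667, gear mesh 115/23 = 5, gear mesh 159/48 = 3.3125.
Overall: 0.86667 × 5 × 3.3125 = 14.354.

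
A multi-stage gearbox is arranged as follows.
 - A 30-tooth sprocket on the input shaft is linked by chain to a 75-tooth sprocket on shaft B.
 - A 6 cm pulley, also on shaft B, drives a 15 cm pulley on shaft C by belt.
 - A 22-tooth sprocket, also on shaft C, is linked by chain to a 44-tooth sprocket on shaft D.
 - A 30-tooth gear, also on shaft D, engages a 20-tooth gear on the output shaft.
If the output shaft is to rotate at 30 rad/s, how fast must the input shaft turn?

Overall ratio R = 2.5 × 2.5 × 2 × 0.66667 = 8.3333.
Required input speed = output speed × R = 30 × 8.3333 = 250 rad/s.

250 rad/s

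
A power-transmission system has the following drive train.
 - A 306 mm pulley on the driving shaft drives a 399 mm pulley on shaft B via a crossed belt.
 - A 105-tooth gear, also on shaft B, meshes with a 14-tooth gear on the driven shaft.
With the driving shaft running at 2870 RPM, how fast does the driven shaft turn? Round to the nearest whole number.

16508 RPM

Belt: ratio = 399/306 = 1.3039, so shaft B turns at 2870 / 1.3039 = 2201.1 RPM.
Gear mesh: ratio = 14/105 = 0.13333, so the driven shaft turns at 2201.1 / 0.13333 = 16508 RPM.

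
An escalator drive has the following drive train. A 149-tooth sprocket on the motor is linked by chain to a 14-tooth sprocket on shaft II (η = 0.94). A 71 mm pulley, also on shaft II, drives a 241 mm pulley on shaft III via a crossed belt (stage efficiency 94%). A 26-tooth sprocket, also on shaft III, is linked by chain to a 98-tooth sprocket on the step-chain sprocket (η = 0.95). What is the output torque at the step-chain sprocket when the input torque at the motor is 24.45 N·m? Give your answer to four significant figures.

24.67 N·m

Chain: ratio = 14/149 = 0.09396; torque at shaft II = 24.45 × 0.09396 × 0.94 = 2.1595 N·m.
Belt: ratio = 241/71 = 3.3944; torque at shaft III = 2.1595 × 3.3944 × 0.94 = 6.8903 N·m.
Chain: ratio = 98/26 = 3.7692; torque at the step-chain sprocket = 6.8903 × 3.7692 × 0.95 = 24.672 N·m.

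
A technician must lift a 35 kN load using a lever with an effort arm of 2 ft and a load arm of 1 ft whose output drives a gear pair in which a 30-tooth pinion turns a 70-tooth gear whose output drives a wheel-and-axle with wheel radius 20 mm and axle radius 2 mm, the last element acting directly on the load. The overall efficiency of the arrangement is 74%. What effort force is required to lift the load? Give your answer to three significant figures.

1.01 kN

Lever MA = effort arm / load arm = 2/1 = 2.
Gear pair MA = 70/30 = 2.3333.
Wheel-and-axle MA = R/r = 20/2 = 10.
Combined ideal MA = 2 × 2.3333 × 10 = 46.667.
Actual MA = 46.667 × 0.74 = 34.533.
Effort = load / actual MA = 35 / 34.533 = 1.0135 kN.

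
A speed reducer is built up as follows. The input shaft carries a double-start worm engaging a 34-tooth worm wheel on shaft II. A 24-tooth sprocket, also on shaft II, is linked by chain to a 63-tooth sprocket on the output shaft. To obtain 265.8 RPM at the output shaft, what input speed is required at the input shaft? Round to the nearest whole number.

Overall ratio R = 17 × 2.625 = 44.625.
Required input speed = output speed × R = 265.8 × 44.625 = 11861 RPM.

11861 RPM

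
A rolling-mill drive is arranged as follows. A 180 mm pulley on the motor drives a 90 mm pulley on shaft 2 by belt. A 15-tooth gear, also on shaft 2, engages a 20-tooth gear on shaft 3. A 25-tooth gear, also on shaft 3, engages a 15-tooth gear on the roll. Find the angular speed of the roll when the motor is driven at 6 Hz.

15 Hz

belt 90/180 = 0.5 → 6/0.5 = 12 Hz
gear mesh 20/15 = 1.3333 → 12/1.3333 = 9 Hz
gear mesh 15/25 = 0.6 → 9/0.6 = 15 Hz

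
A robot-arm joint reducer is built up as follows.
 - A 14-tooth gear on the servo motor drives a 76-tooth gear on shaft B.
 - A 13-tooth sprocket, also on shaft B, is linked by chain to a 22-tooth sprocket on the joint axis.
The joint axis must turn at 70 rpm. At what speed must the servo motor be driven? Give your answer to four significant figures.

643.1 rpm

Overall ratio R = 5.4286 × 1.6923 = 9.1868.
Required input speed = output speed × R = 70 × 9.1868 = 643.08 rpm.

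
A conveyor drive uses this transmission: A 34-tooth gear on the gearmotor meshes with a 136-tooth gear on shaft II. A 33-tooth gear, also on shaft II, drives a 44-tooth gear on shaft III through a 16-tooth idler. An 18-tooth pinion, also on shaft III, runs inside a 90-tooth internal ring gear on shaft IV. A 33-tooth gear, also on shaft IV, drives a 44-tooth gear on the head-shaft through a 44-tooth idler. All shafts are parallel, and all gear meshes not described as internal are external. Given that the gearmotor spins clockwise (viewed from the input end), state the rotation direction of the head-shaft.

counterclockwise

the gearmotor → shaft II: external mesh, 1 reversal → CCW.
shaft II → shaft III: driver → idler → driven is 2 external meshes, 2 reversals → CCW.
shaft III → shaft IV: internal mesh, same direction → CCW.
shaft IV → the head-shaft: driver → idler → driven is 2 external meshes, 2 reversals → CCW.
5 reversals in total — an odd number — so the head-shaft turns opposite to the gearmotor.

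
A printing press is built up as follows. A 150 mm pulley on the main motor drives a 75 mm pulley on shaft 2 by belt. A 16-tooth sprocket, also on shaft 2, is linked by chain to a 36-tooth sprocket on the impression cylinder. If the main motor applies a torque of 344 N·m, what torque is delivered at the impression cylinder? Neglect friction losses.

belt 75/150 = 0.5 → τ = 344·0.5 = 172 N·m
chain 36/16 = 2.25 → τ = 172·2.25 = 387 N·m

387 N·m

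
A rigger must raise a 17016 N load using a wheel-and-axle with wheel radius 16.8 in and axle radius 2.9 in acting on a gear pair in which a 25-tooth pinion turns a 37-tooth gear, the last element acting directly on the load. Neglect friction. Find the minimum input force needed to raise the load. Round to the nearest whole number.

Wheel-and-axle MA = R/r = 16.8/2.9 = 5.7931.
Gear pair MA = 37/25 = 1.48.
Combined ideal MA = 5.7931 × 1.48 = 8.5738.
Effort = load / MA = 17016 / 8.5738 = 1984.7 N.

1985 N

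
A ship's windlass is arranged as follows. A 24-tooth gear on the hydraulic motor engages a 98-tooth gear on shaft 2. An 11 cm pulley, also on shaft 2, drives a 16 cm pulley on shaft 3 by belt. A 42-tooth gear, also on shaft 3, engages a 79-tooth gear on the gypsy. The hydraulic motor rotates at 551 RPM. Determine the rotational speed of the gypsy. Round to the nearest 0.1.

49.3 RPM

the hydraulic motor → shaft 2 (gear mesh, 98/24): 551 ÷ 4.0833 = 134.94 RPM
shaft 2 → shaft 3 (belt, 16/11): 134.94 ÷ 1.4545 = 92.77 RPM
shaft 3 → the gypsy (gear mesh, 79/42): 92.77 ÷ 1.881 = 49.321 RPM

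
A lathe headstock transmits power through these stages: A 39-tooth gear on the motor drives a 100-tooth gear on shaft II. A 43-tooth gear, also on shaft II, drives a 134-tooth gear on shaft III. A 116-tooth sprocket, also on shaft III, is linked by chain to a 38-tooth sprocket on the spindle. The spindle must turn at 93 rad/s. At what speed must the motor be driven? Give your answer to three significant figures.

243 rad/s

Overall ratio R = 2.5641 × 3.1163 × 0.32759 = 2.6176.
Required input speed = output speed × R = 93 × 2.6176 = 243.43 rad/s.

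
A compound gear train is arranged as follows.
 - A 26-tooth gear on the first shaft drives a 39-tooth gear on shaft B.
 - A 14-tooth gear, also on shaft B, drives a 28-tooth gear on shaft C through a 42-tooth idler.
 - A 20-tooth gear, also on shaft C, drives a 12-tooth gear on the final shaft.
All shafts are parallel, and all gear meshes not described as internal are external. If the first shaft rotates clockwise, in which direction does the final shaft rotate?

clockwise

the first shaft → shaft B: external mesh, 1 reversal → CCW.
shaft B → shaft C: driver → idler → driven is 2 external meshes, 2 reversals → CCW.
shaft C → the final shaft: external mesh, 1 reversal → CW.
4 reversals in total — an even number — so the final shaft turns the same way as the first shaft.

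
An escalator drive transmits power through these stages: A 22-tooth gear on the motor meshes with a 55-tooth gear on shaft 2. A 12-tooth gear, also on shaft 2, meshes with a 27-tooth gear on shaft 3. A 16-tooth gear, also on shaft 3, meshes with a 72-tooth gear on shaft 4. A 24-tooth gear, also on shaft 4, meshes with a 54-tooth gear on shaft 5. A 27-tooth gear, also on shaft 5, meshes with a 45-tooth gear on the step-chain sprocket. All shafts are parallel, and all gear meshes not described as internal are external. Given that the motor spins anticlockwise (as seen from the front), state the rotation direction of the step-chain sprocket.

clockwise

the motor → shaft 2: external mesh, 1 reversal → CW.
shaft 2 → shaft 3: external mesh, 1 reversal → CCW.
shaft 3 → shaft 4: external mesh, 1 reversal → CW.
shaft 4 → shaft 5: external mesh, 1 reversal → CCW.
shaft 5 → the step-chain sprocket: external mesh, 1 reversal → CW.
5 reversals in total — an odd number — so the step-chain sprocket turns opposite to the motor.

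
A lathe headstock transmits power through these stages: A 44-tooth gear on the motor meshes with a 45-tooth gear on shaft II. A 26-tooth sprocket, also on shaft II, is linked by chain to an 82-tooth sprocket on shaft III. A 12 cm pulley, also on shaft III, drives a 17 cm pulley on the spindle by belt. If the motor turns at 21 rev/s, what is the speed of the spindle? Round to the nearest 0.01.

Gear mesh: ratio = 45/44 = 1.0227, so shaft II turns at 21 / 1.0227 = 20.533 rev/s.
Chain: ratio = 82/26 = 3.1538, so shaft III turns at 20.533 / 3.1538 = 6.5106 rev/s.
Belt: ratio = 17/12 = 1.4167, so the spindle turns at 6.5106 / 1.4167 = 4.5957 rev/s.

4.60 rev/s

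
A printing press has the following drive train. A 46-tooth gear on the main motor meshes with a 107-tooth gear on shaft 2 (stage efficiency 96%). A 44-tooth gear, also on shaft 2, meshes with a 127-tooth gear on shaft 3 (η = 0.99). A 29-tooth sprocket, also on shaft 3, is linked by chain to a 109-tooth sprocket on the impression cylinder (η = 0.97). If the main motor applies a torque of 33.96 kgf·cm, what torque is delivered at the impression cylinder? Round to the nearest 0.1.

gear mesh 107/46 = 2.3261 → τ = 33.96·2.3261·0.96 = 75.834 kgf·cm
gear mesh 127/44 = 2.8864 → τ = 75.834·2.8864·0.99 = 216.7 kgf·cm
chain 109/29 = 3.7586 → τ = 216.7·3.7586·0.97 = 790.04 kgf·cm

790.0 kgf·cm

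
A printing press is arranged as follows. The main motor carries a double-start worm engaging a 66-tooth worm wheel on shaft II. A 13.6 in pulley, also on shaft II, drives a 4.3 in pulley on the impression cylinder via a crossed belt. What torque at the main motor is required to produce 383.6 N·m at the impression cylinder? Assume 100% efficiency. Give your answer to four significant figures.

Overall ratio R = 33 × 0.31618 = 10.434.
Input torque = output torque / R = 383.6 / 10.434 = 36.765 N·m.

36.77 N·m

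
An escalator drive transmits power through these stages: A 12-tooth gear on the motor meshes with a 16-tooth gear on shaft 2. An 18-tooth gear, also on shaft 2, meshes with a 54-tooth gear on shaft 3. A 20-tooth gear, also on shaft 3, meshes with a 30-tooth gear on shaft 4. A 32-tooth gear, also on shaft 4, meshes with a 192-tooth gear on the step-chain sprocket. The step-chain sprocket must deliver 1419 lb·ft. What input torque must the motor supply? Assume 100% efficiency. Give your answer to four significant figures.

Overall ratio R = 1.3333 × 3 × 1.5 × 6 = 36.
Input torque = output torque / R = 1419 / 36 = 39.417 lb·ft.

39.42 lb·ft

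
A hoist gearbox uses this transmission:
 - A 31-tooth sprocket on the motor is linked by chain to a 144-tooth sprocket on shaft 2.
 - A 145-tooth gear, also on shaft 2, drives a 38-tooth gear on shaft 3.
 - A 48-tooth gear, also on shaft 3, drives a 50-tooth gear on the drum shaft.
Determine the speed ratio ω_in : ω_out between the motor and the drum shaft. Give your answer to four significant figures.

1.268

Each stage contributes driven/driver: chain 144/31 = 4.6452, gear mesh 38/145 = 0.26207, gear mesh 50/48 = 1.0417.
Overall: 4.6452 × 0.26207 × 1.0417 = 1.2681.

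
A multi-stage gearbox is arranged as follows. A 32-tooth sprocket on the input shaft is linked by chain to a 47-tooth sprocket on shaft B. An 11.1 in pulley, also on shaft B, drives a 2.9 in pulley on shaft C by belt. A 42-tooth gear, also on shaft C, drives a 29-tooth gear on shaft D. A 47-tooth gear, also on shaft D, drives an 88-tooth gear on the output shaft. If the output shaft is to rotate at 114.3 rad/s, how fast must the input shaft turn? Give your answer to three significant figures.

56.7 rad/s

Overall ratio R = 1.4688 × 0.26126 × 0.69048 × 1.8723 = 0.49609.
Required input speed = output speed × R = 114.3 × 0.49609 = 56.703 rad/s.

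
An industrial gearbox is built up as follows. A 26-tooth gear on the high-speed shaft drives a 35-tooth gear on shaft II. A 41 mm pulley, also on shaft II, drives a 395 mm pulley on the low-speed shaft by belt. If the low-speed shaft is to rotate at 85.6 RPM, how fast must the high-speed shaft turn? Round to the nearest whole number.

Overall ratio R = 1.3462 × 9.6341 = 12.969.
Required input speed = output speed × R = 85.6 × 12.969 = 1110.2 RPM.

1110 RPM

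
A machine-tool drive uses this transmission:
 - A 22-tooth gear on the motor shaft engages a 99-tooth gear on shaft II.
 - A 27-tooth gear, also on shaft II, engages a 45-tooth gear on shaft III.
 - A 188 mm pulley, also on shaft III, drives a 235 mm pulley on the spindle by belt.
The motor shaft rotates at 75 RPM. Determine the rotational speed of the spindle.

Gear mesh: ratio = 99/22 = 4.5, so shaft II turns at 75 / 4.5 = 16.667 RPM.
Gear mesh: ratio = 45/27 = 1.6667, so shaft III turns at 16.667 / 1.6667 = 10 RPM.
Belt: ratio = 235/188 = 1.25, so the spindle turns at 10 / 1.25 = 8 RPM.

8 RPM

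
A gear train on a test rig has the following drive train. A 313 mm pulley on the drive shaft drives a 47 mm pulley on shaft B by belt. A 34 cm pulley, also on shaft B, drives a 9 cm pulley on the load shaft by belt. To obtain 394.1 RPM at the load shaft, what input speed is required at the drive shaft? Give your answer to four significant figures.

Overall ratio R = 0.15016 × 0.26471 = 0.039748.
Required input speed = output speed × R = 394.1 × 0.039748 = 15.665 RPM.

15.66 RPM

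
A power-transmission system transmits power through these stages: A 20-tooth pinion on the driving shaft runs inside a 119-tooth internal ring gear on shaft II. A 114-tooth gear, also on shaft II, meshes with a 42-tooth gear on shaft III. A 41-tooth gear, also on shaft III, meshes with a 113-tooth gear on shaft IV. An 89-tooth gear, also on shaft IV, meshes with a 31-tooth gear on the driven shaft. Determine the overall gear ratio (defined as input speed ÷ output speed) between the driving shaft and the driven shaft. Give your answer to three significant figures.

Each stage contributes driven/driver: internal gear 119/20 = 5.95, gear mesh 42/114 = 0.36842, gear mesh 113/41 = 2.7561, gear mesh 31/89 = 0.34831.
Overall: 5.95 × 0.36842 × 2.7561 × 0.34831 = 2.1044.

2.10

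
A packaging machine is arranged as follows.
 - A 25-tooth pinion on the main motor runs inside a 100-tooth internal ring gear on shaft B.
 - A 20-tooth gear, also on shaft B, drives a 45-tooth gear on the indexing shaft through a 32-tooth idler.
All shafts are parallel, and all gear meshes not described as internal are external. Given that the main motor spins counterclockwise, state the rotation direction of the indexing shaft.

counterclockwise

the main motor → shaft B: internal mesh, same direction → CCW.
shaft B → the indexing shaft: driver → idler → driven is 2 external meshes, 2 reversals → CCW.
2 reversals in total — an even number — so the indexing shaft turns the same way as the main motor.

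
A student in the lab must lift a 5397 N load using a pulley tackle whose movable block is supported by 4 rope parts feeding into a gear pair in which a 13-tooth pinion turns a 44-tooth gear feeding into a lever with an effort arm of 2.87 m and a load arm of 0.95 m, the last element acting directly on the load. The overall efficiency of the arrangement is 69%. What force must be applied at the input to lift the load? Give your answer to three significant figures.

191 N

Block-and-tackle MA = number of supporting rope parts = 4.
Gear pair MA = 44/13 = 3.3846.
Lever MA = effort arm / load arm = 2.87/0.95 = 3.0211.
Combined ideal MA = 4 × 3.3846 × 3.0211 = 40.9.
Actual MA = 40.9 × 0.69 = 28.221.
Effort = load / actual MA = 5397 / 28.221 = 191.24 N.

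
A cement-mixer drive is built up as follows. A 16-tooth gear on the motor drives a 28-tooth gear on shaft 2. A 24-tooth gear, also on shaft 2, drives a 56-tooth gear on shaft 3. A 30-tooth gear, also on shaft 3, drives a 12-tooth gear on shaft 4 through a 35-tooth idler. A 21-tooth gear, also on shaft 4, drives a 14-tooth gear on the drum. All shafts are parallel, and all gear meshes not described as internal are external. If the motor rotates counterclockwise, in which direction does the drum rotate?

clockwise

the motor → shaft 2: external mesh, 1 reversal → CW.
shaft 2 → shaft 3: external mesh, 1 reversal → CCW.
shaft 3 → shaft 4: driver → idler → driven is 2 external meshes, 2 reversals → CCW.
shaft 4 → the drum: external mesh, 1 reversal → CW.
5 reversals in total — an odd number — so the drum turns opposite to the motor.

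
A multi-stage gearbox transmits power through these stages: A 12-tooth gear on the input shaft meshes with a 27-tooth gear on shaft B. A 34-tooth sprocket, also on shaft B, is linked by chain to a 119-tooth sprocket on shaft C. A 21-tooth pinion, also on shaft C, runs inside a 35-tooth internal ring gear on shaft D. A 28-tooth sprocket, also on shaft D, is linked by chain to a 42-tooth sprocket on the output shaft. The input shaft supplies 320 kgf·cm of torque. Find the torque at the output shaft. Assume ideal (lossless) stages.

6300 kgf·cm

After the gear mesh (27/12): 320 × 2.25 = 720 kgf·cm
After the chain (119/34): 720 × 3.5 = 2520 kgf·cm
After the internal gear (35/21): 2520 × 1.6667 = 4200 kgf·cm
After the chain (42/28): 4200 × 1.5 = 6300 kgf·cm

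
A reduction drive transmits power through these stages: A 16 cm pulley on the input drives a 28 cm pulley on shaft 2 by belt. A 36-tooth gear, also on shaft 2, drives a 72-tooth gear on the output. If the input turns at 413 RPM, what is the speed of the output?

118 RPM

belt 28/16 = 1.75 → 413/1.75 = 236 RPM
gear mesh 72/36 = 2 → 236/2 = 118 RPM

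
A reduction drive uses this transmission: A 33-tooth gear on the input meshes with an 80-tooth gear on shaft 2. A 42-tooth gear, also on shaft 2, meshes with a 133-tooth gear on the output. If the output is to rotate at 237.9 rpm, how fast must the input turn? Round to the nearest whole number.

1826 rpm

Overall ratio R = 2.4242 × 3.1667 = 7.6768.
Required input speed = output speed × R = 237.9 × 7.6768 = 1826.3 rpm.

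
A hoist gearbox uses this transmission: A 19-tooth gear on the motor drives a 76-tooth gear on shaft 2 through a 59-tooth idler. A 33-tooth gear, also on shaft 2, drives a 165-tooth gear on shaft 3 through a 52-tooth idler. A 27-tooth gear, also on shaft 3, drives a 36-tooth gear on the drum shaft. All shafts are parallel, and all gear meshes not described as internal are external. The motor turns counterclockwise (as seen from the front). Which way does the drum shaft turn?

clockwise

the motor → shaft 2: driver → idler → driven is 2 external meshes, 2 reversals → CCW.
shaft 2 → shaft 3: driver → idler → driven is 2 external meshes, 2 reversals → CCW.
shaft 3 → the drum shaft: external mesh, 1 reversal → CW.
5 reversals in total — an odd number — so the drum shaft turns opposite to the motor.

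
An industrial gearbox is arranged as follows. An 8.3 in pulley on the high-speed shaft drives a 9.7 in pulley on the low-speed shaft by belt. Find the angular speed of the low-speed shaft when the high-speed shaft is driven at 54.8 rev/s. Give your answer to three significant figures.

46.9 rev/s

belt 9.7/8.3 = 1.1687 → 54.8/1.1687 = 46.891 rev/s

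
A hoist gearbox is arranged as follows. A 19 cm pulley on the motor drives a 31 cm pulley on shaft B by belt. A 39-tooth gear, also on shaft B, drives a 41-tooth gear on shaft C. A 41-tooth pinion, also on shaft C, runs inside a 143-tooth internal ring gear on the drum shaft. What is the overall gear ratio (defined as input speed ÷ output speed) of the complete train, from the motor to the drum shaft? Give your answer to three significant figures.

Each stage contributes driven/driver: belt 31/19 = 1.6316, gear mesh 41/39 = 1.0513, internal gear 143/41 = 3.4878.
Overall: 1.6316 × 1.0513 × 3.4878 = 5.9825.

5.98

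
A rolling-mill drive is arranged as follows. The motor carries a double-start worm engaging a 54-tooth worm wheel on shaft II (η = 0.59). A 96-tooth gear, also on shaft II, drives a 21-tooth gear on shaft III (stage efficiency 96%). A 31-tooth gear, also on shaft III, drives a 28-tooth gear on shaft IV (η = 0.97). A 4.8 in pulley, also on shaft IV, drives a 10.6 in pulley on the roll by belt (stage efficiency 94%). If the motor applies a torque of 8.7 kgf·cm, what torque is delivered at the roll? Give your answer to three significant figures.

52.9 kgf·cm

After the worm (54/2): 8.7 × 27 × 0.59 = 138.59 kgf·cm
After the gear mesh (21/96): 138.59 × 0.21875 × 0.96 = 29.104 kgf·cm
After the gear mesh (28/31): 29.104 × 0.90323 × 0.97 = 25.499 kgf·cm
After the belt (10.6/4.8): 25.499 × 2.2083 × 0.94 = 52.932 kgf·cm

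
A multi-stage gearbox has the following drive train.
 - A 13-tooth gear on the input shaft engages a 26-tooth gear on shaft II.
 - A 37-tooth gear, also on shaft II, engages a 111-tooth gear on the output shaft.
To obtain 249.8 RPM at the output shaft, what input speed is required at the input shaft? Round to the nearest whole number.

Overall ratio R = 2 × 3 = 6.
Required input speed = output speed × R = 249.8 × 6 = 1498.8 RPM.

1499 RPM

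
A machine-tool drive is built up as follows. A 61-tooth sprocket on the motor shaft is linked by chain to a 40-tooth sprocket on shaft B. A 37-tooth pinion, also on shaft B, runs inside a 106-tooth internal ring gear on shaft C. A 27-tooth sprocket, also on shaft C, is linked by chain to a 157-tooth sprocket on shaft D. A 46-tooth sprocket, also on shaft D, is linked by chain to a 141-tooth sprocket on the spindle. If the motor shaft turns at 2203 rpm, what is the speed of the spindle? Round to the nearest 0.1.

65.8 rpm

Chain: ratio = 40/61 = 0.65574, so shaft B turns at 2203 / 0.65574 = 3359.6 rpm.
Internal gear: ratio = 106/37 = 2.8649, so shaft C turns at 3359.6 / 2.8649 = 1172.7 rpm.
Chain: ratio = 157/27 = 5.8148, so shaft D turns at 1172.7 / 5.8148 = 201.67 rpm.
Chain: ratio = 141/46 = 3.0652, so the spindle turns at 201.67 / 3.0652 = 65.794 rpm.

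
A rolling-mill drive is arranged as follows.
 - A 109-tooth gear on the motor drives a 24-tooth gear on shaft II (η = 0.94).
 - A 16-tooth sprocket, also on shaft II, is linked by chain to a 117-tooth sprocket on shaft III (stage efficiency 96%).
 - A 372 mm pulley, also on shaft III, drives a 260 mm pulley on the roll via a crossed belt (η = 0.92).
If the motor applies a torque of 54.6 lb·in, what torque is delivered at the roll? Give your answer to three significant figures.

Gear mesh: ratio = 24/109 = 0.22018; torque at shaft II = 54.6 × 0.22018 × 0.94 = 11.301 lb·in.
Chain: ratio = 117/16 = 7.3125; torque at shaft III = 11.301 × 7.3125 × 0.96 = 79.331 lb·in.
Belt: ratio = 260/372 = 0.69892; torque at the roll = 79.331 × 0.69892 × 0.92 = 51.011 lb·in.

51.0 lb·in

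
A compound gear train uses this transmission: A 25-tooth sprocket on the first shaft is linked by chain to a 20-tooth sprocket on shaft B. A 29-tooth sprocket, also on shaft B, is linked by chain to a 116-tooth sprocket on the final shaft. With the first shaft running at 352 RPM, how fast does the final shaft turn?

110 RPM

Chain: ratio = 20/25 = 0.8, so shaft B turns at 352 / 0.8 = 440 RPM.
Chain: ratio = 116/29 = 4, so the final shaft turns at 440 / 4 = 110 RPM.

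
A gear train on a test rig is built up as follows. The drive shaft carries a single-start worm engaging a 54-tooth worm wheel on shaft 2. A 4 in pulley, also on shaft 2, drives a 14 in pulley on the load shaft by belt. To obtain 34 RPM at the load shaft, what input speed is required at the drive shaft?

Overall ratio R = 54 × 3.5 = 189.
Required input speed = output speed × R = 34 × 189 = 6426 RPM.

6426 RPM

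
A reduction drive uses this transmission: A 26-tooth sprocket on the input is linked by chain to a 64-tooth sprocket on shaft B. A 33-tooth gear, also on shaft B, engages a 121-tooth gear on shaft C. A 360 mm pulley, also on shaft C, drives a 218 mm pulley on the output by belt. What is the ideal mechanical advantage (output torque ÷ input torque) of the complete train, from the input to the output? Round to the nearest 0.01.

5.47

Each stage contributes driven/driver: chain 64/26 = 2.4615, gear mesh 121/33 = 3.6667, belt 218/360 = 0.60556.
Overall: 2.4615 × 3.6667 × 0.60556 = 5.4655.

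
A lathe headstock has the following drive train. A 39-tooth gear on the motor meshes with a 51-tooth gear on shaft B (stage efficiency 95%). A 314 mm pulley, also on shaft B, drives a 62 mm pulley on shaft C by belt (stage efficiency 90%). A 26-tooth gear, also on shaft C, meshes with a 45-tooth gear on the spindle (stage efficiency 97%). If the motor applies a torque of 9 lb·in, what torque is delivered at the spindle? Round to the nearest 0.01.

After the gear mesh (51/39): 9 × 1.3077 × 0.95 = 11.181 lb·in
After the belt (62/314): 11.181 × 0.19745 × 0.90 = 1.9869 lb·in
After the gear mesh (45/26): 1.9869 × 1.7308 × 0.97 = 3.3357 lb·in

3.34 lb·in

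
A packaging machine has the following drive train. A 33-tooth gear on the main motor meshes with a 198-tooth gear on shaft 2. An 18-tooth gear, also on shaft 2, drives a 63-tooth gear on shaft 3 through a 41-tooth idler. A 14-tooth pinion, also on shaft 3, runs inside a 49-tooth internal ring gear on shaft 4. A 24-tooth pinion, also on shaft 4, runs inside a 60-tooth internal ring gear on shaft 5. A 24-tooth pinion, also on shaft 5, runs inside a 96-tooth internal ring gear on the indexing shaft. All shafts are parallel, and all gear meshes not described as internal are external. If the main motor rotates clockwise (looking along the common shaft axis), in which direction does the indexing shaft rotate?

the main motor → shaft 2: external mesh, 1 reversal → CCW.
shaft 2 → shaft 3: driver → idler → driven is 2 external meshes, 2 reversals → CCW.
shaft 3 → shaft 4: internal mesh, same direction → CCW.
shaft 4 → shaft 5: internal mesh, same direction → CCW.
shaft 5 → the indexing shaft: internal mesh, same direction → CCW.
3 reversals in total — an odd number — so the indexing shaft turns opposite to the main motor.

counterclockwise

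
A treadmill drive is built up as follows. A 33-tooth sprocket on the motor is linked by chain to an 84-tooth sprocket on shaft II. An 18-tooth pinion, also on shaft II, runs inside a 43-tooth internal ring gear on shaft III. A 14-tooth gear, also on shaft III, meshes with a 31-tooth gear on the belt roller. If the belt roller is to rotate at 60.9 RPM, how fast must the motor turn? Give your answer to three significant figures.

Overall ratio R = 2.5455 × 2.3889 × 2.2143 = 13.465.
Required input speed = output speed × R = 60.9 × 13.465 = 820 RPM.

820 RPM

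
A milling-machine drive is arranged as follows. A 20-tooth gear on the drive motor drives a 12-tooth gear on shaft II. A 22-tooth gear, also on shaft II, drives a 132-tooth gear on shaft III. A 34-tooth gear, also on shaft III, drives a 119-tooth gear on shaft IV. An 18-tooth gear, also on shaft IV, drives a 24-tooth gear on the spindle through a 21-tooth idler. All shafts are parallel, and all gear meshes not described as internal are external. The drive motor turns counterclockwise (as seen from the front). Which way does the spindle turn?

clockwise

the drive motor → shaft II: external mesh, 1 reversal → CW.
shaft II → shaft III: external mesh, 1 reversal → CCW.
shaft III → shaft IV: external mesh, 1 reversal → CW.
shaft IV → the spindle: driver → idler → driven is 2 external meshes, 2 reversals → CW.
5 reversals in total — an odd number — so the spindle turns opposite to the drive motor.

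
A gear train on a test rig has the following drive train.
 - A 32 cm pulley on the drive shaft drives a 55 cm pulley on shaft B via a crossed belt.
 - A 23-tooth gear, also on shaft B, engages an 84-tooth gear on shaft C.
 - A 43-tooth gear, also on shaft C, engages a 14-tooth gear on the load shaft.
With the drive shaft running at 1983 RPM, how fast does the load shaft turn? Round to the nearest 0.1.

970.3 RPM

belt 55/32 = 1.7188 → 1983/1.7188 = 1153.7 RPM
gear mesh 84/23 = 3.6522 → 1153.7/3.6522 = 315.91 RPM
gear mesh 14/43 = 0.32558 → 315.91/0.32558 = 970.28 RPM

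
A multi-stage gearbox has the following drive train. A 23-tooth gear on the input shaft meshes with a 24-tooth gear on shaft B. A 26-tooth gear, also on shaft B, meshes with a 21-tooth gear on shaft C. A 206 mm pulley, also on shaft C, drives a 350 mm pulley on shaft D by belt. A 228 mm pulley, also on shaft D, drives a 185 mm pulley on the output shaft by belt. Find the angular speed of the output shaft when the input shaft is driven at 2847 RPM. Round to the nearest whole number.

the input shaft → shaft B (gear mesh, 24/23): 2847 ÷ 1.0435 = 2728.4 RPM
shaft B → shaft C (gear mesh, 21/26): 2728.4 ÷ 0.80769 = 3378 RPM
shaft C → shaft D (belt, 350/206): 3378 ÷ 1.699 = 1988.2 RPM
shaft D → the output shaft (belt, 185/228): 1988.2 ÷ 0.8114 = 2450.3 RPM

2450 RPM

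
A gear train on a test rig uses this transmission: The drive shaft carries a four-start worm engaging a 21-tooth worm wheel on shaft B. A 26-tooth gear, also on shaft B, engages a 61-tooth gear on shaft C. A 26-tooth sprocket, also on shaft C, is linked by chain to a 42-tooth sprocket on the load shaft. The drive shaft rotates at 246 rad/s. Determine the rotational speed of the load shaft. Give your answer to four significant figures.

the drive shaft → shaft B (worm, 21/4): 246 ÷ 5.25 = 46.857 rad/s
shaft B → shaft C (gear mesh, 61/26): 46.857 ÷ 2.3462 = 19.972 rad/s
shaft C → the load shaft (chain, 42/26): 19.972 ÷ 1.6154 = 12.364 rad/s

12.36 rad/s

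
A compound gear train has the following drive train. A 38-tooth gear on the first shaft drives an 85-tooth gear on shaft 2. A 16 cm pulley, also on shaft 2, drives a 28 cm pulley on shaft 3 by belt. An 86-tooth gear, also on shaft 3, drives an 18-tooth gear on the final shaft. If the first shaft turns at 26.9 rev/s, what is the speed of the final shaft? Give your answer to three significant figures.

the first shaft → shaft 2 (gear mesh, 85/38): 26.9 ÷ 2.2368 = 12.026 rev/s
shaft 2 → shaft 3 (belt, 28/16): 12.026 ÷ 1.75 = 6.8719 rev/s
shaft 3 → the final shaft (gear mesh, 18/86): 6.8719 ÷ 0.2093 = 32.833 rev/s

32.8 rev/s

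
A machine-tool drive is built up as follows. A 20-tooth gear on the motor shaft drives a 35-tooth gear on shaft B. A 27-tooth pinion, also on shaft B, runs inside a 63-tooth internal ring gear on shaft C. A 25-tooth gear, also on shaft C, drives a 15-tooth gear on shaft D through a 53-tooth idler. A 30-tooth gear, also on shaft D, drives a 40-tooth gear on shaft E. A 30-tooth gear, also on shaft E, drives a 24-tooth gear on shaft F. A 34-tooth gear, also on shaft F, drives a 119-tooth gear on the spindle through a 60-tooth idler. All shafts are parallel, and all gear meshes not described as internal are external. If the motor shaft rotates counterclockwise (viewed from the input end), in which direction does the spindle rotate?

clockwise

the motor shaft → shaft B: external mesh, 1 reversal → CW.
shaft B → shaft C: internal mesh, same direction → CW.
shaft C → shaft D: driver → idler → driven is 2 external meshes, 2 reversals → CW.
shaft D → shaft E: external mesh, 1 reversal → CCW.
shaft E → shaft F: external mesh, 1 reversal → CW.
shaft F → the spindle: driver → idler → driven is 2 external meshes, 2 reversals → CW.
7 reversals in total — an odd number — so the spindle turns opposite to the motor shaft.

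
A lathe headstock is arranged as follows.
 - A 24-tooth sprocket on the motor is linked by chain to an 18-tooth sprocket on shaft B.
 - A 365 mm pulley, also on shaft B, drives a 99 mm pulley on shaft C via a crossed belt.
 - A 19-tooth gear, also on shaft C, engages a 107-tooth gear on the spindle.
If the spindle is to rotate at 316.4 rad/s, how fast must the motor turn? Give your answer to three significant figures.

362 rad/s

Overall ratio R = 0.75 × 0.27123 × 5.6316 = 1.1456.
Required input speed = output speed × R = 316.4 × 1.1456 = 362.47 rad/s.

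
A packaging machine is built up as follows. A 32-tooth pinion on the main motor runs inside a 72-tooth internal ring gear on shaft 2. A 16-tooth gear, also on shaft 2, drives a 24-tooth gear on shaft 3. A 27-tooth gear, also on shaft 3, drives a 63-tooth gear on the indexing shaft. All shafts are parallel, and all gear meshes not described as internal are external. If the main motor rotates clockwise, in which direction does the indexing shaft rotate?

the main motor → shaft 2: internal mesh, same direction → CW.
shaft 2 → shaft 3: external mesh, 1 reversal → CCW.
shaft 3 → the indexing shaft: external mesh, 1 reversal → CW.
2 reversals in total — an even number — so the indexing shaft turns the same way as the main motor.

clockwise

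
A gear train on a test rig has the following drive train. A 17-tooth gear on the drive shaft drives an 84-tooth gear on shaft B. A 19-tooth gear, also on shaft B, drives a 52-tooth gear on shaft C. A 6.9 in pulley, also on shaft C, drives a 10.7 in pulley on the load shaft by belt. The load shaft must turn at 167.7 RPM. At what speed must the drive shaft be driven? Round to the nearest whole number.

3517 RPM

Overall ratio R = 4.9412 × 2.7368 × 1.5507 = 20.971.
Required input speed = output speed × R = 167.7 × 20.971 = 3516.8 RPM.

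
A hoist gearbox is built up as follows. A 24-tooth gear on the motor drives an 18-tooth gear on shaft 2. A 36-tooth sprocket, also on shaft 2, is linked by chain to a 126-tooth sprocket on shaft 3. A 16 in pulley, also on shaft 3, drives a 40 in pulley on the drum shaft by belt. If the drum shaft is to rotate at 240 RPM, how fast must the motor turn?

Overall ratio R = 0.75 × 3.5 × 2.5 = 6.5625.
Required input speed = output speed × R = 240 × 6.5625 = 1575 RPM.

1575 RPM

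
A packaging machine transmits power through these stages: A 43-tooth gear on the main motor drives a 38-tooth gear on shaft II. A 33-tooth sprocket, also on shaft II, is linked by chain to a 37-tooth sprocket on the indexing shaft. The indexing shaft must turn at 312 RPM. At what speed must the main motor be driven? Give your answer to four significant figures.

309.1 RPM

Overall ratio R = 0.88372 × 1.1212 = 0.99084.
Required input speed = output speed × R = 312 × 0.99084 = 309.14 RPM.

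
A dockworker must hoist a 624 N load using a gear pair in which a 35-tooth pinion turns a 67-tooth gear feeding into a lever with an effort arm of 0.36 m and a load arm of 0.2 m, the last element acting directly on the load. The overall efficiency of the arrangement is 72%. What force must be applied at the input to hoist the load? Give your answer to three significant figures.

Gear pair MA = 67/35 = 1.9143.
Lever MA = effort arm / load arm = 0.36/0.2 = 1.8.
Combined ideal MA = 1.9143 × 1.8 = 3.4457.
Actual MA = 3.4457 × 0.72 = 2.4809.
Effort = load / actual MA = 624 / 2.4809 = 251.52 N.

252 N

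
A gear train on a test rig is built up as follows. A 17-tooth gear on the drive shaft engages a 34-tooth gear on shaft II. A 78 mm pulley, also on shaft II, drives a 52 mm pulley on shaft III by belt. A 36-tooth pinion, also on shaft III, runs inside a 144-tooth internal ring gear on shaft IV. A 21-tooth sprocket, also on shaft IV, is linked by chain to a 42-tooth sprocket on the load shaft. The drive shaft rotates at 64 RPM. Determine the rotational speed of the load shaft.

gear mesh 34/17 = 2 → 64/2 = 32 RPM
belt 52/78 = 0.66667 → 32/0.66667 = 48 RPM
internal gear 144/36 = 4 → 48/4 = 12 RPM
chain 42/21 = 2 → 12/2 = 6 RPM

6 RPM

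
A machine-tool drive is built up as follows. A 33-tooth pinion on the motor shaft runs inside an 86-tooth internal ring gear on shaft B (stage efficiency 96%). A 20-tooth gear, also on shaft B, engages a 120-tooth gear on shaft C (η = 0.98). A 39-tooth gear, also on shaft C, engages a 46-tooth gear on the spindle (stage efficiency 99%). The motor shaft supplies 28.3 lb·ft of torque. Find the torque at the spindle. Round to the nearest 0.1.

internal gear 86/33 = 2.6061 → τ = 28.3·2.6061·0.96 = 70.801 lb·ft
gear mesh 120/20 = 6 → τ = 70.801·6·0.98 = 416.31 lb·ft
gear mesh 46/39 = 1.1795 → τ = 416.31·1.1795·0.99 = 486.12 lb·ft

486.1 lb·ft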